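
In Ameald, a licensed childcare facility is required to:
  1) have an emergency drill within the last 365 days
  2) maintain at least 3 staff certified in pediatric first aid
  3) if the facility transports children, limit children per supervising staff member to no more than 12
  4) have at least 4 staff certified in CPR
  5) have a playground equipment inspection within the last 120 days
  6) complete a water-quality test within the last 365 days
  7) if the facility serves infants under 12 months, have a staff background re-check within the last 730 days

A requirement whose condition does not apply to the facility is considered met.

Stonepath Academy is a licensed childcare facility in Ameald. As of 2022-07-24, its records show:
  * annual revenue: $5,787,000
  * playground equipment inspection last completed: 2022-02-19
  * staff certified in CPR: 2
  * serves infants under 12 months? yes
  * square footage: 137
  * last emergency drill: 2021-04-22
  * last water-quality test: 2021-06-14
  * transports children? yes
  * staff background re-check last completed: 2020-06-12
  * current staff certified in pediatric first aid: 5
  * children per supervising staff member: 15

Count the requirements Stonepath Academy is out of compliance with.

1. emergency drill 458 days ago vs limit 365 → not met
2. staff certified in pediatric first aid 5 ≥ 3 → met
3. condition 'transports children' holds; children per supervising staff member 15 > 12 → not met
4. staff certified in CPR 2 < 4 → not met
5. playground equipment inspection 155 days ago vs limit 120 → not met
6. water-quality test 405 days ago vs limit 365 → not met
7. condition 'serves infants under 12 months' holds; staff background re-check 772 days ago vs limit 730 → not met
Not met: 6 of 7

6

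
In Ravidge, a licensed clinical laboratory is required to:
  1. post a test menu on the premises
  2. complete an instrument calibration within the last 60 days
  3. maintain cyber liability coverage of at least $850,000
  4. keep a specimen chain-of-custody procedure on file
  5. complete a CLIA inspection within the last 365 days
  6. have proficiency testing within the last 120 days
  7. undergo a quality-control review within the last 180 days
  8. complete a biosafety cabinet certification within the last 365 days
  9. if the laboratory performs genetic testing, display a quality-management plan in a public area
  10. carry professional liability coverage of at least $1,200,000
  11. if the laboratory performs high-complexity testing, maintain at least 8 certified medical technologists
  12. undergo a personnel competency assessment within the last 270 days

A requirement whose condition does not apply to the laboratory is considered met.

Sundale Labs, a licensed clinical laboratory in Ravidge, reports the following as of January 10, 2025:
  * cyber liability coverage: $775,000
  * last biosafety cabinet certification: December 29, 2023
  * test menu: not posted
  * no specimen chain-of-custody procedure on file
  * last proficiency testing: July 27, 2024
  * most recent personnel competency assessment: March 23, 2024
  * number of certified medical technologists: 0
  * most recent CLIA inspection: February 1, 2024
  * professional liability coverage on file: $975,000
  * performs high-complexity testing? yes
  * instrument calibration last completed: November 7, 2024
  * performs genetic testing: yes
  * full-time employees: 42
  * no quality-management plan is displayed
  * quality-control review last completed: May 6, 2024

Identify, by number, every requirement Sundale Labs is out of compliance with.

1, 2, 3, 4, 6, 7, 8, 9, 10, 11, 12

1. test menu absent → not met
2. instrument calibration 64 days ago vs limit 60 → not met
3. cyber liability coverage $775,000 < $850,000 → not met
4. specimen chain-of-custody procedure absent → not met
5. CLIA inspection 344 days ago vs limit 365 → met
6. proficiency testing 167 days ago vs limit 120 → not met
7. quality-control review 249 days ago vs limit 180 → not met
8. biosafety cabinet certification 378 days ago vs limit 365 → not met
9. condition 'performs genetic testing' holds; quality-management plan absent → not met
10. professional liability coverage $975,000 < $1,200,000 → not met
11. condition 'performs high-complexity testing' holds; certified medical technologists 0 < 8 → not met
12. personnel competency assessment 293 days ago vs limit 270 → not met
Not met: 1, 2, 3, 4, 6, 7, 8, 9, 10, 11, 12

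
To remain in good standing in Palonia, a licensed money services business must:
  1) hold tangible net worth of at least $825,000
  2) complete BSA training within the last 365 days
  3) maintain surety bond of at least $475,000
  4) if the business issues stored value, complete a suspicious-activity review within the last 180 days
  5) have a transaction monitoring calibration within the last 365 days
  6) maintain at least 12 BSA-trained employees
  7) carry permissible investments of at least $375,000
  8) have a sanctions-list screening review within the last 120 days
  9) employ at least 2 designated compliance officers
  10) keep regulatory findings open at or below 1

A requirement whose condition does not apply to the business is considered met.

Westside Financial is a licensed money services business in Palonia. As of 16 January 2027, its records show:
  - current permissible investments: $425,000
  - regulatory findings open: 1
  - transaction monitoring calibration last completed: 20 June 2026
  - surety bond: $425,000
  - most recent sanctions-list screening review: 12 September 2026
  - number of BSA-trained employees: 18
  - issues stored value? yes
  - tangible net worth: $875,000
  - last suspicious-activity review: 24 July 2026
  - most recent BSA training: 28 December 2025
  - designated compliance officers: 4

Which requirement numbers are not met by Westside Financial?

1. tangible net worth $875,000 ≥ $825,000 → met
2. BSA training 384 days ago vs limit 365 → not met
3. surety bond $425,000 < $475,000 → not met
4. condition 'issues stored value' holds; suspicious-activity review 176 days ago vs limit 180 → met
5. transaction monitoring calibration 210 days ago vs limit 365 → met
6. BSA-trained employees 18 ≥ 12 → met
7. permissible investments $425,000 ≥ $375,000 → met
8. sanctions-list screening review 126 days ago vs limit 120 → not met
9. designated compliance officers 4 ≥ 2 → met
10. regulatory findings open 1 ≤ 1 → met
Not met: 2, 3, 8

2, 3, 8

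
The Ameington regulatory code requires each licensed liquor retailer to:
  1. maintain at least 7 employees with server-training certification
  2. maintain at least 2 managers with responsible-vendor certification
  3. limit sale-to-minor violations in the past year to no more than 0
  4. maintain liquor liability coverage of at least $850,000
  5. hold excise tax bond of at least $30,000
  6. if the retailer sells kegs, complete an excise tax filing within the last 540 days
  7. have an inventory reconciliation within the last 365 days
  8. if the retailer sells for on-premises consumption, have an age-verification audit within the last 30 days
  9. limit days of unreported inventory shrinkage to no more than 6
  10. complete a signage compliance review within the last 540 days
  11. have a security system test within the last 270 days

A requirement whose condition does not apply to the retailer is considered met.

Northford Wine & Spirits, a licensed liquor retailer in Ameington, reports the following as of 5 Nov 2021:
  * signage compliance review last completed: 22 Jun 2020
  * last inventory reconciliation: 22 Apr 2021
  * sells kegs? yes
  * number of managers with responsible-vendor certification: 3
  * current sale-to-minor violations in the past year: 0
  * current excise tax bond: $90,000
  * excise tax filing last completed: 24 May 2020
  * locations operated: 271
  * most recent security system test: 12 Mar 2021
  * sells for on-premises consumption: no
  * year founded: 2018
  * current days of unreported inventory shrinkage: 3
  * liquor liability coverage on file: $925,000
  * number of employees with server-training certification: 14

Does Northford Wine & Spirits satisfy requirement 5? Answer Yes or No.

5. excise tax bond $90,000 ≥ $30,000 → met

Yes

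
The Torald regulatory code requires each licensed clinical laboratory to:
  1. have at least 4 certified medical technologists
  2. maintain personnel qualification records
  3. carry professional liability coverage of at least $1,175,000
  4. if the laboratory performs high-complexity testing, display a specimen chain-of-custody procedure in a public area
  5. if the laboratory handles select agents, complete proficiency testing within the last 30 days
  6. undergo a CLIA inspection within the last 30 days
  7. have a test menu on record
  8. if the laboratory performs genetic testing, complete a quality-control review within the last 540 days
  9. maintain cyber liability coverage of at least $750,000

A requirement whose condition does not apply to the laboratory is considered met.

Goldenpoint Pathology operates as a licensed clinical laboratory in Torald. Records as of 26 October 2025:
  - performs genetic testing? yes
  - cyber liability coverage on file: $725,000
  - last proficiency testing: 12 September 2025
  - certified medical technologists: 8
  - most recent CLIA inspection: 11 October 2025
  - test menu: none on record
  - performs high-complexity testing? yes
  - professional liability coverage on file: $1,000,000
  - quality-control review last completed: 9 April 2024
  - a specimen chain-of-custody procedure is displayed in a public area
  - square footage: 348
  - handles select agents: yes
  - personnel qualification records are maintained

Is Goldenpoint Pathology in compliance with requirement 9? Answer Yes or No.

No

9. cyber liability coverage $725,000 < $750,000 → not met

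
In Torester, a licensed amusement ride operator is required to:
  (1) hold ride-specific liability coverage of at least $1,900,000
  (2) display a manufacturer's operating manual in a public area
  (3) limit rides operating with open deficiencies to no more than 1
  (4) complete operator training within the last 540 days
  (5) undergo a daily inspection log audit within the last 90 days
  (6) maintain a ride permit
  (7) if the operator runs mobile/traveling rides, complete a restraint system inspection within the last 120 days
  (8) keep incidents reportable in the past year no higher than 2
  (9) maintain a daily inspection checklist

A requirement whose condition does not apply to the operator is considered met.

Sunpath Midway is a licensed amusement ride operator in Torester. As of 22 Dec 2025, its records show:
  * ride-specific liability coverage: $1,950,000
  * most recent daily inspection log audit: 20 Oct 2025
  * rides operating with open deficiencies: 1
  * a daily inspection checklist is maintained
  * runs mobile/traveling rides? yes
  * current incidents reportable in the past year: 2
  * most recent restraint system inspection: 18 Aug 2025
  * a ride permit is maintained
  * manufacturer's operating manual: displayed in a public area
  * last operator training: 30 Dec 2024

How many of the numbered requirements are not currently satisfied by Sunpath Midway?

1. ride-specific liability coverage $1,950,000 ≥ $1,900,000 → met
2. manufacturer's operating manual present → met
3. rides operating with open deficiencies 1 ≤ 1 → met
4. operator training 357 days ago vs limit 540 → met
5. daily inspection log audit 63 days ago vs limit 90 → met
6. ride permit present → met
7. condition 'runs mobile/traveling rides' holds; restraint system inspection 126 days ago vs limit 120 → not met
8. incidents reportable in the past year 2 ≤ 2 → met
9. daily inspection checklist present → met
Not met: 1 of 9

1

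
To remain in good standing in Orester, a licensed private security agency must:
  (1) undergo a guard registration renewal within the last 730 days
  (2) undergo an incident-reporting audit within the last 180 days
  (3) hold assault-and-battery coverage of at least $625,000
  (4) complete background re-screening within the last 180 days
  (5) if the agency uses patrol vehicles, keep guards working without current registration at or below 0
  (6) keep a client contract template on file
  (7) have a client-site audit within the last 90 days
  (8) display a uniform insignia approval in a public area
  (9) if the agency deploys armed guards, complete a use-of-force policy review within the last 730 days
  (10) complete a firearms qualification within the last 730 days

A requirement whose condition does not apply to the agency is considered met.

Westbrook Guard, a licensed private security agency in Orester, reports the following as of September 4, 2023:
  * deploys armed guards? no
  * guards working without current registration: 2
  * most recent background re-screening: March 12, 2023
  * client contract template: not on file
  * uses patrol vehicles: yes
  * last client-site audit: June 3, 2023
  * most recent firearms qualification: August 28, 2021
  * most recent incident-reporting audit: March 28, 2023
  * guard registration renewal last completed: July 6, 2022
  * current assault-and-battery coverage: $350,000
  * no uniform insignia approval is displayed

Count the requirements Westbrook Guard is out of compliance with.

1. guard registration renewal 425 days ago vs limit 730 → met
2. incident-reporting audit 160 days ago vs limit 180 → met
3. assault-and-battery coverage $350,000 < $625,000 → not met
4. background re-screening 176 days ago vs limit 180 → met
5. condition 'uses patrol vehicles' holds; guards working without current registration 2 > 0 → not met
6. client contract template absent → not met
7. client-site audit 93 days ago vs limit 90 → not met
8. uniform insignia approval absent → not met
9. condition 'deploys armed guards' does not hold → requirement n/a → met
10. firearms qualification 737 days ago vs limit 730 → not met
Not met: 6 of 10

6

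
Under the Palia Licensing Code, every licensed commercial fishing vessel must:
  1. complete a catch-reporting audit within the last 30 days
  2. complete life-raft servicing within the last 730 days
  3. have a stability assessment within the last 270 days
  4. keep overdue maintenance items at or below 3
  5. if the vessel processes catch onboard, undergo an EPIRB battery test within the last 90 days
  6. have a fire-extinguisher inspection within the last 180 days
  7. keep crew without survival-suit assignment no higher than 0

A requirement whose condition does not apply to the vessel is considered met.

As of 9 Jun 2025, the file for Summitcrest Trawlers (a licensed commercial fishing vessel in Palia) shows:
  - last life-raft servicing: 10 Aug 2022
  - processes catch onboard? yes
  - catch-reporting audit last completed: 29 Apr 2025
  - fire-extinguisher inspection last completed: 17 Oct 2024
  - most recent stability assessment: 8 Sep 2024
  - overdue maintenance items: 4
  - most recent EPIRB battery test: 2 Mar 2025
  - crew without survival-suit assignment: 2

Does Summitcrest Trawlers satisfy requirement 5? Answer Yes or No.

5. condition 'processes catch onboard' holds; EPIRB battery test 99 days ago vs limit 90 → not met

No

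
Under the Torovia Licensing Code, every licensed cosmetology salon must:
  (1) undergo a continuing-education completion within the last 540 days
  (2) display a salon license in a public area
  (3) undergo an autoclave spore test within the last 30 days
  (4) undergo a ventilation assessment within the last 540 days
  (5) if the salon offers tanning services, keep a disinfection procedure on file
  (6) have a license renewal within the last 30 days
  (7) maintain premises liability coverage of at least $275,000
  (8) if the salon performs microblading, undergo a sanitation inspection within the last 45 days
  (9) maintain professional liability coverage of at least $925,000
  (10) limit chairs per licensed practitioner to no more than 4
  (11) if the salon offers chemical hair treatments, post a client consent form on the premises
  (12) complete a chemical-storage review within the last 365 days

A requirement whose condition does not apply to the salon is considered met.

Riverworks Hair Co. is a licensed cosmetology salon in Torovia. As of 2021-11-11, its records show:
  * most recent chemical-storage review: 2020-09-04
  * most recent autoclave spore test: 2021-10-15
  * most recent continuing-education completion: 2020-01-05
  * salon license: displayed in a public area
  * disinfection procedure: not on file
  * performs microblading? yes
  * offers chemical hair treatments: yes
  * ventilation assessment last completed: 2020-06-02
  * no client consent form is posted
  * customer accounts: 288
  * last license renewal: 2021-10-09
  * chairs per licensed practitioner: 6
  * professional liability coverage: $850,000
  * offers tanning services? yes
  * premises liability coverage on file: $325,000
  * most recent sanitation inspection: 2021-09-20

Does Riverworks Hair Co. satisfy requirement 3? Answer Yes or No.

3. autoclave spore test 27 days ago vs limit 30 → met

Yes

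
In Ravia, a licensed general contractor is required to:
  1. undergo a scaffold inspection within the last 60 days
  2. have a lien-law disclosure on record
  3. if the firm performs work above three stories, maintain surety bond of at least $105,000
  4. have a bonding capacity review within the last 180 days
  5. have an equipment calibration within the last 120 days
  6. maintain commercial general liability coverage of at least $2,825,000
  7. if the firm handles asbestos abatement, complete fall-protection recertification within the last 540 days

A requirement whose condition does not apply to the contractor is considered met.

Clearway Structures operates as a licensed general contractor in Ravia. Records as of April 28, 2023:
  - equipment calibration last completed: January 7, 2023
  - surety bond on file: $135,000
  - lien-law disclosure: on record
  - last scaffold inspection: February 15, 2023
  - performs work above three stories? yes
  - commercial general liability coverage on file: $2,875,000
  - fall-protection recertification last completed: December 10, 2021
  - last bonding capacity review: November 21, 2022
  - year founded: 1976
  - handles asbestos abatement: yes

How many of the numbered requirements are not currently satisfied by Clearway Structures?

1

1. scaffold inspection 72 days ago vs limit 60 → not met
2. lien-law disclosure present → met
3. condition 'performs work above three stories' holds; surety bond $135,000 ≥ $105,000 → met
4. bonding capacity review 158 days ago vs limit 180 → met
5. equipment calibration 111 days ago vs limit 120 → met
6. commercial general liability coverage $2,875,000 ≥ $2,825,000 → met
7. condition 'handles asbestos abatement' holds; fall-protection recertification 504 days ago vs limit 540 → met
Not met: 1 of 7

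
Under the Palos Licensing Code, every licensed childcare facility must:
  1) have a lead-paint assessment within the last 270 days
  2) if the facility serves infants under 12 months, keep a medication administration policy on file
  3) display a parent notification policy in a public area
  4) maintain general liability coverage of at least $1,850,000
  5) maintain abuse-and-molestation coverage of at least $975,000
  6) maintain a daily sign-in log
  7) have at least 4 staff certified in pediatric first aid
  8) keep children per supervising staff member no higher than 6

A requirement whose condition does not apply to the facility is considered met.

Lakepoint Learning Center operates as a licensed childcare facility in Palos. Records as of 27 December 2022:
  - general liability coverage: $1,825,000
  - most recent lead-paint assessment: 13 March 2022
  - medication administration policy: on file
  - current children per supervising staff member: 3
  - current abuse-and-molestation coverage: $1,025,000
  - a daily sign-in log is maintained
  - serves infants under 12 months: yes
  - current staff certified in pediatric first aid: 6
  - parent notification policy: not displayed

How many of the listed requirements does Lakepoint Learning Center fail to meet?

1. lead-paint assessment 289 days ago vs limit 270 → not met
2. condition 'serves infants under 12 months' holds; medication administration policy present → met
3. parent notification policy absent → not met
4. general liability coverage $1,825,000 < $1,850,000 → not met
5. abuse-and-molestation coverage $1,025,000 ≥ $975,000 → met
6. daily sign-in log present → met
7. staff certified in pediatric first aid 6 ≥ 4 → met
8. children per supervising staff member 3 ≤ 6 → met
Not met: 3 of 8

3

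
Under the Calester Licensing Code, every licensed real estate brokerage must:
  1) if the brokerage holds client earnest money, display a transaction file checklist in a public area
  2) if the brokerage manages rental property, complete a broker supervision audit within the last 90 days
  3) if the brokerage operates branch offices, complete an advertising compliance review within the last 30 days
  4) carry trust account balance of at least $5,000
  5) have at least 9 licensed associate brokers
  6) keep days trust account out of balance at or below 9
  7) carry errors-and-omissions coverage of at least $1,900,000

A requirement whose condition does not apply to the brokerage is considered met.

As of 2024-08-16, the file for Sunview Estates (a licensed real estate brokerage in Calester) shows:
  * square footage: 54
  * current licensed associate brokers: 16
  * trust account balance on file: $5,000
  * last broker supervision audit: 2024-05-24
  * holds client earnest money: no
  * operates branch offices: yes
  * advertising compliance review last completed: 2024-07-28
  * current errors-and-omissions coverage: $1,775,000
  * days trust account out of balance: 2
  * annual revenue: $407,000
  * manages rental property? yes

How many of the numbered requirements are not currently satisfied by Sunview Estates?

1. condition 'holds client earnest money' does not hold → requirement n/a → met
2. condition 'manages rental property' holds; broker supervision audit 84 days ago vs limit 90 → met
3. condition 'operates branch offices' holds; advertising compliance review 19 days ago vs limit 30 → met
4. trust account balance $5,000 ≥ $5,000 → met
5. licensed associate brokers 16 ≥ 9 → met
6. days trust account out of balance 2 ≤ 9 → met
7. errors-and-omissions coverage $1,775,000 < $1,900,000 → not met
Not met: 1 of 7

1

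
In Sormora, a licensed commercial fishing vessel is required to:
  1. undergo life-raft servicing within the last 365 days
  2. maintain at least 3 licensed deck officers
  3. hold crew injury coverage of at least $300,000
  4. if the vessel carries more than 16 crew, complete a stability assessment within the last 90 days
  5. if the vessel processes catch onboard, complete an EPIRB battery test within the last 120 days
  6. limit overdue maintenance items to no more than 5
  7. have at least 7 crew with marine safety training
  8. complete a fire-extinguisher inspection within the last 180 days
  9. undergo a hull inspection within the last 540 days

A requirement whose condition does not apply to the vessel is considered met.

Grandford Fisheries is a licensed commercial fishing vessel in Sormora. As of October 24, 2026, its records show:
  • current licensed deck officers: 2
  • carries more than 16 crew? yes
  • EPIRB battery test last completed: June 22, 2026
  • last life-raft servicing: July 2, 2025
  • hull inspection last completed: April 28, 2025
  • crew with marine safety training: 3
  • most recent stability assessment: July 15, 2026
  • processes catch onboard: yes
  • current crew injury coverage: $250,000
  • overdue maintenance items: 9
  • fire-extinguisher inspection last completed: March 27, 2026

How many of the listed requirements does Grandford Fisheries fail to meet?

1. life-raft servicing 479 days ago vs limit 365 → not met
2. licensed deck officers 2 < 3 → not met
3. crew injury coverage $250,000 < $300,000 → not met
4. condition 'carries more than 16 crew' holds; stability assessment 101 days ago vs limit 90 → not met
5. condition 'processes catch onboard' holds; EPIRB battery test 124 days ago vs limit 120 → not met
6. overdue maintenance items 9 > 5 → not met
7. crew with marine safety training 3 < 7 → not met
8. fire-extinguisher inspection 211 days ago vs limit 180 → not met
9. hull inspection 544 days ago vs limit 540 → not met
Not met: 9 of 9

9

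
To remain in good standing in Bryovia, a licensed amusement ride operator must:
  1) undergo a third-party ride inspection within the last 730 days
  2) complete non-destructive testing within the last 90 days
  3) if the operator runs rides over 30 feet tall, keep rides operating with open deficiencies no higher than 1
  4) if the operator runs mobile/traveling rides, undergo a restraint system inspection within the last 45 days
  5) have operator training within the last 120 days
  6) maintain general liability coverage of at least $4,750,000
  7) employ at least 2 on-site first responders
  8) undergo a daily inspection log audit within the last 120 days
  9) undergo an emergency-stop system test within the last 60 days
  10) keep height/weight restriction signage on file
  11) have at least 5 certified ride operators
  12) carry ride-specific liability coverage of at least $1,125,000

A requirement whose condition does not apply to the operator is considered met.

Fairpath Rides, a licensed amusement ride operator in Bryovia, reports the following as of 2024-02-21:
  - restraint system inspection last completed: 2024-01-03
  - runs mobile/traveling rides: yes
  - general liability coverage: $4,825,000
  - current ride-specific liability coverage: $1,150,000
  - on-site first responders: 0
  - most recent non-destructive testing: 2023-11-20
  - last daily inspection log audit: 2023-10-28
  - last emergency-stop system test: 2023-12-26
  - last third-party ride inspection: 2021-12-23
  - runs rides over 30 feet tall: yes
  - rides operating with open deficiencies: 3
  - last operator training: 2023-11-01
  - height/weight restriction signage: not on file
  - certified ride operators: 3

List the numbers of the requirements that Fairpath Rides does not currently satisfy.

1, 2, 3, 4, 7, 10, 11

1. third-party ride inspection 790 days ago vs limit 730 → not met
2. non-destructive testing 93 days ago vs limit 90 → not met
3. condition 'runs rides over 30 feet tall' holds; rides operating with open deficiencies 3 > 1 → not met
4. condition 'runs mobile/traveling rides' holds; restraint system inspection 49 days ago vs limit 45 → not met
5. operator training 112 days ago vs limit 120 → met
6. general liability coverage $4,825,000 ≥ $4,750,000 → met
7. on-site first responders 0 < 2 → not met
8. daily inspection log audit 116 days ago vs limit 120 → met
9. emergency-stop system test 57 days ago vs limit 60 → met
10. height/weight restriction signage absent → not met
11. certified ride operators 3 < 5 → not met
12. ride-specific liability coverage $1,150,000 ≥ $1,125,000 → met
Not met: 1, 2, 3, 4, 7, 10, 11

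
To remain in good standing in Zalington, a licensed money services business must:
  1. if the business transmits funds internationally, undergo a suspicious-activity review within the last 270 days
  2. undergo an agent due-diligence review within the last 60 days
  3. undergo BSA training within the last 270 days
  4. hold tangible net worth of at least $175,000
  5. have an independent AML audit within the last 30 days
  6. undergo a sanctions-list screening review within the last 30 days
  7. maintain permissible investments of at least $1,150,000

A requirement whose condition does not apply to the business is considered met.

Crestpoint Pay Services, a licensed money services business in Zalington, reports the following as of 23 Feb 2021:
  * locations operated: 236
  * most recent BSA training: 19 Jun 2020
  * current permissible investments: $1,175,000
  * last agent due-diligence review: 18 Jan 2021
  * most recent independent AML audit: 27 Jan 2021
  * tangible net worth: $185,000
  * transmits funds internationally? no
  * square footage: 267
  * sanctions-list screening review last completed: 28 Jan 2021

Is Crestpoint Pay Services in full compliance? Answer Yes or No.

1. condition 'transmits funds internationally' does not hold → requirement n/a → met
2. agent due-diligence review 36 days ago vs limit 60 → met
3. BSA training 249 days ago vs limit 270 → met
4. tangible net worth $185,000 ≥ $175,000 → met
5. independent AML audit 27 days ago vs limit 30 → met
6. sanctions-list screening review 26 days ago vs limit 30 → met
7. permissible investments $1,175,000 ≥ $1,150,000 → met
All met.

Yes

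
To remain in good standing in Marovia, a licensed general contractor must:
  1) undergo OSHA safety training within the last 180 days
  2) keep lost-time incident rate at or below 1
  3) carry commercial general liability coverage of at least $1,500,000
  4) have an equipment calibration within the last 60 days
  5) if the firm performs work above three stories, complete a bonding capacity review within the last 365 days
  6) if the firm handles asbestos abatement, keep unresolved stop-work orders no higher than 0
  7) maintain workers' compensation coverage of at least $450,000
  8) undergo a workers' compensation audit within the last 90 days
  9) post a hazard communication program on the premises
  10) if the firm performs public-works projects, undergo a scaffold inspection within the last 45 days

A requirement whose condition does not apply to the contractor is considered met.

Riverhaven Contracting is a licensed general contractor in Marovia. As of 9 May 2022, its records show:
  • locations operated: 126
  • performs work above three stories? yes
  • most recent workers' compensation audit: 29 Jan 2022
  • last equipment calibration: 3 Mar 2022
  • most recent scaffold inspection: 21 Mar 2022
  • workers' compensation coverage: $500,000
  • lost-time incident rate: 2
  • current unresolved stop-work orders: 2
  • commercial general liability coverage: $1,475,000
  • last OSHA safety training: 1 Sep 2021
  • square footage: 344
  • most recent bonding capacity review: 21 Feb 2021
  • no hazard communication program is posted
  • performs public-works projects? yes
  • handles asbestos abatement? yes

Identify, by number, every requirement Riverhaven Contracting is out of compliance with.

1, 2, 3, 4, 5, 6, 8, 9, 10

1. OSHA safety training 250 days ago vs limit 180 → not met
2. lost-time incident rate 2 > 1 → not met
3. commercial general liability coverage $1,475,000 < $1,500,000 → not met
4. equipment calibration 67 days ago vs limit 60 → not met
5. condition 'performs work above three stories' holds; bonding capacity review 442 days ago vs limit 365 → not met
6. condition 'handles asbestos abatement' holds; unresolved stop-work orders 2 > 0 → not met
7. workers' compensation coverage $500,000 ≥ $450,000 → met
8. workers' compensation audit 100 days ago vs limit 90 → not met
9. hazard communication program absent → not met
10. condition 'performs public-works projects' holds; scaffold inspection 49 days ago vs limit 45 → not met
Not met: 1, 2, 3, 4, 5, 6, 8, 9, 10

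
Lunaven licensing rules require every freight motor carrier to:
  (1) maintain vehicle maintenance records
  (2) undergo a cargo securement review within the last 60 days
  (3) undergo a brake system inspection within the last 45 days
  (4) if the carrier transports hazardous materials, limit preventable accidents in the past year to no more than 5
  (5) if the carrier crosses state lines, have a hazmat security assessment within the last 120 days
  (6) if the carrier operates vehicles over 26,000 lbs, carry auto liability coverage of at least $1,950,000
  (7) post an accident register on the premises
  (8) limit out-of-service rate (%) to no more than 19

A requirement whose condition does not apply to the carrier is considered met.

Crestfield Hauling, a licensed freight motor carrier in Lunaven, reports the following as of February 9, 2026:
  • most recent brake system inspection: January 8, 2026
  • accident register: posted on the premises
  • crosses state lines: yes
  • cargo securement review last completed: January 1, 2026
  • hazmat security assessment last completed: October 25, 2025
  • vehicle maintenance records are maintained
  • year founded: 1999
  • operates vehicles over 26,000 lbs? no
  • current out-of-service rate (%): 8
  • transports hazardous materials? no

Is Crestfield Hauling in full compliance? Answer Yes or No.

1. vehicle maintenance records present → met
2. cargo securement review 39 days ago vs limit 60 → met
3. brake system inspection 32 days ago vs limit 45 → met
4. condition 'transports hazardous materials' does not hold → requirement n/a → met
5. condition 'crosses state lines' holds; hazmat security assessment 107 days ago vs limit 120 → met
6. condition 'operates vehicles over 26,000 lbs' does not hold → requirement n/a → met
7. accident register present → met
8. out-of-service rate (%) 8 ≤ 19 → met
All met.

Yes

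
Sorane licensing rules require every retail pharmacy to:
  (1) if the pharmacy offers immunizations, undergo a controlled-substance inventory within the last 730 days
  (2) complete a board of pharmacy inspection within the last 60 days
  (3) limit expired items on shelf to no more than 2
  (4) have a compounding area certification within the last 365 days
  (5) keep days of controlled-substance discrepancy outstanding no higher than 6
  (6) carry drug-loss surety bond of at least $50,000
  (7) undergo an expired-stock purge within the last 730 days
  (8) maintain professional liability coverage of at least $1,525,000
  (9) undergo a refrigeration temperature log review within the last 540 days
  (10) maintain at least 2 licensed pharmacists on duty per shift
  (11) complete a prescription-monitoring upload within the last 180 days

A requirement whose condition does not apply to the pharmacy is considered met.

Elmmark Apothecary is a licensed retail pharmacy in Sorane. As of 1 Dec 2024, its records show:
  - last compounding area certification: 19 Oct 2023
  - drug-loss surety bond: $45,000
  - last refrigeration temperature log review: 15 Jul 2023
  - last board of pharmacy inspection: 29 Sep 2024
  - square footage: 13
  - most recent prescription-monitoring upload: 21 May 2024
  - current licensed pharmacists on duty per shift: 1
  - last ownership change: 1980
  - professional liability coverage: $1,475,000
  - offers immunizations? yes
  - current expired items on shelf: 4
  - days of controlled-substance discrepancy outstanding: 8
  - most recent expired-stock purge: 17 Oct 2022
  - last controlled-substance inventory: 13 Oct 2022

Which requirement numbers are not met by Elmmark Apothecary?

1. condition 'offers immunizations' holds; controlled-substance inventory 780 days ago vs limit 730 → not met
2. board of pharmacy inspection 63 days ago vs limit 60 → not met
3. expired items on shelf 4 > 2 → not met
4. compounding area certification 409 days ago vs limit 365 → not met
5. days of controlled-substance discrepancy outstanding 8 > 6 → not met
6. drug-loss surety bond $45,000 < $50,000 → not met
7. expired-stock purge 776 days ago vs limit 730 → not met
8. professional liability coverage $1,475,000 < $1,525,000 → not met
9. refrigeration temperature log review 505 days ago vs limit 540 → met
10. licensed pharmacists on duty per shift 1 < 2 → not met
11. prescription-monitoring upload 194 days ago vs limit 180 → not met
Not met: 1, 2, 3, 4, 5, 6, 7, 8, 10, 11

1, 2, 3, 4, 5, 6, 7, 8, 10, 11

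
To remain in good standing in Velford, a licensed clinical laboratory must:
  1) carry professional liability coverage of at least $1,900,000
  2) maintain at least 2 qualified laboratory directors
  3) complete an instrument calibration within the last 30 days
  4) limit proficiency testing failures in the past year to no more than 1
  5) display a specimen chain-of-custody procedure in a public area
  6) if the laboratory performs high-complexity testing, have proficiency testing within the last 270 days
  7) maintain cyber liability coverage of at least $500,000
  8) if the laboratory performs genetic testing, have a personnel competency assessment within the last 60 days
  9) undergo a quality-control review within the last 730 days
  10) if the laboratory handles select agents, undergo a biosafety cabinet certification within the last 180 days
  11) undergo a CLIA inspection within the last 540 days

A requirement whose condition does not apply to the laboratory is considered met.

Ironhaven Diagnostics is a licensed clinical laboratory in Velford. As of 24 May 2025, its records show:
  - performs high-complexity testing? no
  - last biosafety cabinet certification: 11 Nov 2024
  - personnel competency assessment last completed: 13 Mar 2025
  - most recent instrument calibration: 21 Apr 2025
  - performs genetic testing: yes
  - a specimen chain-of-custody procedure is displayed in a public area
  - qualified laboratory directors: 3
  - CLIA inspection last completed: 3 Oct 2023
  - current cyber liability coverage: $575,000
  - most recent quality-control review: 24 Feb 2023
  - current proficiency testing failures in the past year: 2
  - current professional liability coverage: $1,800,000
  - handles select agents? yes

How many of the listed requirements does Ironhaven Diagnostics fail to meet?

1. professional liability coverage $1,800,000 < $1,900,000 → not met
2. qualified laboratory directors 3 ≥ 2 → met
3. instrument calibration 33 days ago vs limit 30 → not met
4. proficiency testing failures in the past year 2 > 1 → not met
5. specimen chain-of-custody procedure present → met
6. condition 'performs high-complexity testing' does not hold → requirement n/a → met
7. cyber liability coverage $575,000 ≥ $500,000 → met
8. condition 'performs genetic testing' holds; personnel competency assessment 72 days ago vs limit 60 → not met
9. quality-control review 820 days ago vs limit 730 → not met
10. condition 'handles select agents' holds; biosafety cabinet certification 194 days ago vs limit 180 → not met
11. CLIA inspection 599 days ago vs limit 540 → not met
Not met: 7 of 11

7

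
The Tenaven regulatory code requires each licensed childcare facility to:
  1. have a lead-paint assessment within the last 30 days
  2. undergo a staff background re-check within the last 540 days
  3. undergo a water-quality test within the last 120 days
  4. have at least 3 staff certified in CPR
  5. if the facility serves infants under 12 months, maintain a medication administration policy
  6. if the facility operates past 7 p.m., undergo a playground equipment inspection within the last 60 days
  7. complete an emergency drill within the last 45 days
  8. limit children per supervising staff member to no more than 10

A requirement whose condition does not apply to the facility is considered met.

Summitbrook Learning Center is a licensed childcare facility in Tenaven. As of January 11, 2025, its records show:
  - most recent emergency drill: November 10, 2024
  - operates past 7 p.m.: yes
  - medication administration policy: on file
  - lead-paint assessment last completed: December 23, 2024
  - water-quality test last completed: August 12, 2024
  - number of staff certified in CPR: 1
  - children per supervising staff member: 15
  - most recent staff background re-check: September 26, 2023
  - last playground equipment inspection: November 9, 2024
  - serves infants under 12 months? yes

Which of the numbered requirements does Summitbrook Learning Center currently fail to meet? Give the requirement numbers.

3, 4, 6, 7, 8

1. lead-paint assessment 19 days ago vs limit 30 → met
2. staff background re-check 473 days ago vs limit 540 → met
3. water-quality test 152 days ago vs limit 120 → not met
4. staff certified in CPR 1 < 3 → not met
5. condition 'serves infants under 12 months' holds; medication administration policy present → met
6. condition 'operates past 7 p.m.' holds; playground equipment inspection 63 days ago vs limit 60 → not met
7. emergency drill 62 days ago vs limit 45 → not met
8. children per supervising staff member 15 > 10 → not met
Not met: 3, 4, 6, 7, 8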